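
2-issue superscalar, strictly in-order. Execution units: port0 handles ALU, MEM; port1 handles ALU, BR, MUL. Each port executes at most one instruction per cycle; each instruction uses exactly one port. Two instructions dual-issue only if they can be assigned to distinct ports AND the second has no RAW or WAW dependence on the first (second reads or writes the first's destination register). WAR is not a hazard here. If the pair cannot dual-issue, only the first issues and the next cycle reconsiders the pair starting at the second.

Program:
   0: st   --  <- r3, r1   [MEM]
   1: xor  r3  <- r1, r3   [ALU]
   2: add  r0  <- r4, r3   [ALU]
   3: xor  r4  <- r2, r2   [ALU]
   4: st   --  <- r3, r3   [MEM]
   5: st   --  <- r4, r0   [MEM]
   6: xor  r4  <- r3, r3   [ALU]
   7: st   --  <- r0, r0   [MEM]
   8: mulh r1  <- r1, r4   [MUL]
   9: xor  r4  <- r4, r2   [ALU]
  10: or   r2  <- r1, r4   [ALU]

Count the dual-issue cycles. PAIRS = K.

t=0 i0+i1:st.MEM+xor.ALU ; pair
t=1 i2+i3:add.ALU+xor.ALU ; pair
t=2 i4:st.MEM ; no-port MEM/MEM
t=3 i5+i6:st.MEM+xor.ALU ; pair
t=4 i7+i8:st.MEM+mulh.MUL ; pair
t=5 i9:xor.ALU ; RAW r4
t=6 i10:or.ALU ; tail

PAIRS = 4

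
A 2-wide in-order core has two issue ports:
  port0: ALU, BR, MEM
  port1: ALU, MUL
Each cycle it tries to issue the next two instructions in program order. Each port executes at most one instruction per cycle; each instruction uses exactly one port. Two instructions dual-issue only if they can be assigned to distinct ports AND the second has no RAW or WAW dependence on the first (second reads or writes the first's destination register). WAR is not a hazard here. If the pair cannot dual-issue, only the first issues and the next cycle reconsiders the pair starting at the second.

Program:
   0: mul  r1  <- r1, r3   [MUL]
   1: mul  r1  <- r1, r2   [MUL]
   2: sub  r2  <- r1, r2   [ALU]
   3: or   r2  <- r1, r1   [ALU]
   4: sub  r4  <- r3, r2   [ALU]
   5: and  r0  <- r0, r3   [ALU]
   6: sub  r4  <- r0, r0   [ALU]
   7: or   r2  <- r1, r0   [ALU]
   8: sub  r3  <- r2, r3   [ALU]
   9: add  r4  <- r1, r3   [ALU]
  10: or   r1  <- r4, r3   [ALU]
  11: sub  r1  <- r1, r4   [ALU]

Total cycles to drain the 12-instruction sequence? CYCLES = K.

t=0 i0:mul.MUL ; no-port MUL/MUL
t=1 i1:mul.MUL ; RAW r1
t=2 i2:sub.ALU ; WAW r2
t=3 i3:or.ALU ; RAW r2
t=4 i4+i5:sub.ALU and.ALU ; pair
t=5 i6+i7:sub.ALU or.ALU ; pair
t=6 i8:sub.ALU ; RAW r3
t=7 i9:add.ALU ; RAW r4
t=8 i10:or.ALU ; RAW+WAW r1
t=9 i11:sub.ALU ; tail

CYCLES = 10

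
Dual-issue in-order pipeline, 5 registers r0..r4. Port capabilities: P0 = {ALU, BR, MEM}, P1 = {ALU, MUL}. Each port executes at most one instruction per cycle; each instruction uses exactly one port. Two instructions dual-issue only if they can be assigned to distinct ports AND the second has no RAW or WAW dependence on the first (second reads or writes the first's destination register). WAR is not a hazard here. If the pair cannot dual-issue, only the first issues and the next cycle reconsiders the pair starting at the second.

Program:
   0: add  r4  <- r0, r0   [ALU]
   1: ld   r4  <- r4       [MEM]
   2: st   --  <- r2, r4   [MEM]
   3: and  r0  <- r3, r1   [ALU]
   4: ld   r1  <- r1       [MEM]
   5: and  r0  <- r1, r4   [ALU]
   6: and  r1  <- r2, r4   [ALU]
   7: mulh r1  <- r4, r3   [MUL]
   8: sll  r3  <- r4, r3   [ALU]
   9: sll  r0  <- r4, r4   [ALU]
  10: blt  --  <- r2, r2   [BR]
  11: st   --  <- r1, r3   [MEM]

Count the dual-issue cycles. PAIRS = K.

PAIRS = 4

  cy0 -> i0 (add.ALU) RAW+WAW r4
  cy1 -> i1 (ld.MEM) no-port MEM/MEM
  cy2 -> i2+i3 (st.MEM+and.ALU) 2-wide
  cy3 -> i4 (ld.MEM) RAW r1
  cy4 -> i5+i6 (and.ALU+and.ALU) 2-wide
  cy5 -> i7+i8 (mulh.MUL+sll.ALU) 2-wide
  cy6 -> i9+i10 (sll.ALU+blt.BR) 2-wide
  cy7 -> i11 (st.MEM) tail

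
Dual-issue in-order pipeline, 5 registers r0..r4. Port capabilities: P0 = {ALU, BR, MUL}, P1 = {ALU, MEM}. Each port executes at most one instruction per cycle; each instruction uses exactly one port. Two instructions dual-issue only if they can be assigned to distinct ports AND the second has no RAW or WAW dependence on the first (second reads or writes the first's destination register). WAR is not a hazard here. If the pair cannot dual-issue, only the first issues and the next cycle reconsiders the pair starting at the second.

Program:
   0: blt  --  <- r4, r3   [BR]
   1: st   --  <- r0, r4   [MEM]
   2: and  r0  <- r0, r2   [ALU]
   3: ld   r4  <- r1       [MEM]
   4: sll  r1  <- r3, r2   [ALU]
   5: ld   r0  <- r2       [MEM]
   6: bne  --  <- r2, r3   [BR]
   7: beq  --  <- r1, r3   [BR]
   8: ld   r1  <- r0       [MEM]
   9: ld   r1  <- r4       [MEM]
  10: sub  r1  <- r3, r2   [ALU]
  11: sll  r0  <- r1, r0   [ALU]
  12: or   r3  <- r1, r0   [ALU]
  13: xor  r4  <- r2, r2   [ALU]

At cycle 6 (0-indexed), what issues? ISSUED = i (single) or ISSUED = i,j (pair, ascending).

ISSUED = 10

0. blt st @i0/i1  | 2-wide
1. and ld @i2/i3  | 2-wide
2. sll ld @i4/i5  | 2-wide
3. bne @i6  | no-port BR/BR
4. beq ld @i7/i8  | 2-wide
5. ld @i9  | WAW r1
6. sub @i10  | RAW r1
7. sll @i11  | RAW r0
8. or xor @i12/i13  | 2-wide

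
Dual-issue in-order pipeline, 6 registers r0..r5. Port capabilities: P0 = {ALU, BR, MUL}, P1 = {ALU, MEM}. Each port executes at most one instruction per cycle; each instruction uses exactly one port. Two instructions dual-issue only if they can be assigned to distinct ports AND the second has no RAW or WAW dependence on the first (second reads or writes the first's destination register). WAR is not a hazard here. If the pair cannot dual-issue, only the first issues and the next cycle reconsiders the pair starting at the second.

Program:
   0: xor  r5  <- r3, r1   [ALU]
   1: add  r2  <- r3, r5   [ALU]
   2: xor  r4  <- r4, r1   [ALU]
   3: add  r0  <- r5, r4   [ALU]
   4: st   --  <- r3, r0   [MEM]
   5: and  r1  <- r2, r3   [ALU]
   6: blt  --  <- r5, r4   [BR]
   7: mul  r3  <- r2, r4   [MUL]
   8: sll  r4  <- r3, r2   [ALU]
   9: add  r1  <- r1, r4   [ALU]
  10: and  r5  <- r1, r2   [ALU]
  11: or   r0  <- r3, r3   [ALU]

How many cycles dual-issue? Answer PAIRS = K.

PAIRS = 3

[0] i0  xor  -- RAW r5
[1] i1+i2  add/xor  -- pair
[2] i3  add  -- RAW r0
[3] i4+i5  st/and  -- pair
[4] i6  blt  -- no-port BR/MUL
[5] i7  mul  -- RAW r3
[6] i8  sll  -- RAW r4
[7] i9  add  -- RAW r1
[8] i10+i11  and/or  -- pair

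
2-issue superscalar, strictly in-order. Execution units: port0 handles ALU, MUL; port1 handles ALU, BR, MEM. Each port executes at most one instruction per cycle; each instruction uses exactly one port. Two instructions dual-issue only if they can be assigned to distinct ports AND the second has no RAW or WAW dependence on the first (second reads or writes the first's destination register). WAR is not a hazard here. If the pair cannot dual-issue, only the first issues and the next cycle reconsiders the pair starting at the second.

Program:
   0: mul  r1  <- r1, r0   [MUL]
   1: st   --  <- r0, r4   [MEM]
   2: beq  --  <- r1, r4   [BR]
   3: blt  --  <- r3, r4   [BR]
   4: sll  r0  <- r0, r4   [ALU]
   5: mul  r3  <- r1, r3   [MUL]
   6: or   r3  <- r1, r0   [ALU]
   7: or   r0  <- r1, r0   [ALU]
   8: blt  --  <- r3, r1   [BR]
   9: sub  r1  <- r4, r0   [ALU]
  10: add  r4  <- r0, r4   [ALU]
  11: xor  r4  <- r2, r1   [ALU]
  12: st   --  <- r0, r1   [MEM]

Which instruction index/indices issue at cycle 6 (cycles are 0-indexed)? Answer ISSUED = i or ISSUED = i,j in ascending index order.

#0 head=0: mul st i0&i1 pair
#1 head=2: beq i2 no-port BR/BR
#2 head=3: blt sll i3&i4 pair
#3 head=5: mul i5 WAW r3
#4 head=6: or or i6&i7 pair
#5 head=8: blt sub i8&i9 pair
#6 head=10: add i10 WAW r4
#7 head=11: xor st i11&i12 pair

ISSUED = 10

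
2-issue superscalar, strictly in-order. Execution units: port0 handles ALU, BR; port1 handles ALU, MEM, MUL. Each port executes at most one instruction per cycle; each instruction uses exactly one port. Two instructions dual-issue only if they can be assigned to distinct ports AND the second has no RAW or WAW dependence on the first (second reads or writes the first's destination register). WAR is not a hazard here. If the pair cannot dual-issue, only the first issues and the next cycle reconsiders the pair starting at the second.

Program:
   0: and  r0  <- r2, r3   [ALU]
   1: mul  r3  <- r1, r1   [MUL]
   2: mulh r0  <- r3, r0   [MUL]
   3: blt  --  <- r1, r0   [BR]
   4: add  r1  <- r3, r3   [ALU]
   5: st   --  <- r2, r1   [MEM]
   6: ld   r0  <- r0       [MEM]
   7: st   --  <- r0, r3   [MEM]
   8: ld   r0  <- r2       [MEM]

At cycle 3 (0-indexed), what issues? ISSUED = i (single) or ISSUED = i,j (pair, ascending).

ISSUED = 5

#0 head=0: and.ALU/mul.MUL i0&i1 pair
#1 head=2: mulh.MUL i2 RAW r0
#2 head=3: blt.BR/add.ALU i3&i4 pair
#3 head=5: st.MEM i5 no-port MEM/MEM
#4 head=6: ld.MEM i6 no-port MEM/MEM
#5 head=7: st.MEM i7 no-port MEM/MEM
#6 head=8: ld.MEM i8 tail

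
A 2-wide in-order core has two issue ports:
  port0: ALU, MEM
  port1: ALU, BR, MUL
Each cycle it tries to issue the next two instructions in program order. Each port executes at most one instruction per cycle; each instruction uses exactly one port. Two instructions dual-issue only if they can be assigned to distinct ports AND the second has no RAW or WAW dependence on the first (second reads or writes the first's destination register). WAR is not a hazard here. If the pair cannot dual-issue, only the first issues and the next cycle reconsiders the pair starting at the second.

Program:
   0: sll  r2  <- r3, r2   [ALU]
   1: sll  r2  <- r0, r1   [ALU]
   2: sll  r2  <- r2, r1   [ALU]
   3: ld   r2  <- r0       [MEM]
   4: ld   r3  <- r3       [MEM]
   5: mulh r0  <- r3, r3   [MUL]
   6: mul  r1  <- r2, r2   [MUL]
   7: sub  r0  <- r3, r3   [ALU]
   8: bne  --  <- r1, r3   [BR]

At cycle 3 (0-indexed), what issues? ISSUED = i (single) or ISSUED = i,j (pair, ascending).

ISSUED = 3

0. sll.ALU @i0  | WAW r2
1. sll.ALU @i1  | RAW+WAW r2
2. sll.ALU @i2  | WAW r2
3. ld.MEM @i3  | no-port MEM/MEM
4. ld.MEM @i4  | RAW r3
5. mulh.MUL @i5  | no-port MUL/MUL
6. mul.MUL sub.ALU @i6,i7  | 2-wide
7. bne.BR @i8  | tail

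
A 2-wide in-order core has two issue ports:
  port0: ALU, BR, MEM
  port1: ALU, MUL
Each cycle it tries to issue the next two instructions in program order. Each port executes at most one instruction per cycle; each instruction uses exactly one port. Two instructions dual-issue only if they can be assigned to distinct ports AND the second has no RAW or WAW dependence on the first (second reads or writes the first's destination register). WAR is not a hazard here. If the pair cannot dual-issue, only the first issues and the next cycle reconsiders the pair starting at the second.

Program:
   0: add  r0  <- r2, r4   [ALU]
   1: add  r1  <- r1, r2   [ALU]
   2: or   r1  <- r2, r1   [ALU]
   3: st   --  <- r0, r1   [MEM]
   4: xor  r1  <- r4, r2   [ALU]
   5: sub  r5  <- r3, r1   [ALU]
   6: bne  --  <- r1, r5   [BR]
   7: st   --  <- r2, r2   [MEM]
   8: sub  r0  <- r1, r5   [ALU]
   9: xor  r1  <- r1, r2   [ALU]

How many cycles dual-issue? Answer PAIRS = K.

PAIRS = 3

#0 head=0: add.ALU;add.ALU i0/i1 pair
#1 head=2: or.ALU i2 RAW r1
#2 head=3: st.MEM;xor.ALU i3/i4 pair
#3 head=5: sub.ALU i5 RAW r5
#4 head=6: bne.BR i6 no-port BR/MEM
#5 head=7: st.MEM;sub.ALU i7/i8 pair
#6 head=9: xor.ALU i9 tail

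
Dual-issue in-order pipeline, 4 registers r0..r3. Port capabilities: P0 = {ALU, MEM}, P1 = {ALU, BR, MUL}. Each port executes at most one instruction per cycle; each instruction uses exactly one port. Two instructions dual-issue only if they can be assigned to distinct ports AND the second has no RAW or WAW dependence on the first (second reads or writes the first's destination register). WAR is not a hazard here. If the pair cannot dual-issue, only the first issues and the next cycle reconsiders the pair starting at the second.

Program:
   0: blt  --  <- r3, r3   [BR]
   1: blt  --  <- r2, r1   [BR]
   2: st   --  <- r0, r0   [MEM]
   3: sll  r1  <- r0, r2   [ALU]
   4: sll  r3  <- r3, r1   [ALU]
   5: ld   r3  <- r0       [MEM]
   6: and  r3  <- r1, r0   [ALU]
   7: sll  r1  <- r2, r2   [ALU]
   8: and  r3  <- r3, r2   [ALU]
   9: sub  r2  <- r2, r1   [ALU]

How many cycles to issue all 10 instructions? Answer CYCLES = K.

CYCLES = 7

c0: i0 blt  no-port BR/BR
c1: i1/i2 blt/st  pair
c2: i3 sll  RAW r1
c3: i4 sll  WAW r3
c4: i5 ld  WAW r3
c5: i6/i7 and/sll  pair
c6: i8/i9 and/sub  pair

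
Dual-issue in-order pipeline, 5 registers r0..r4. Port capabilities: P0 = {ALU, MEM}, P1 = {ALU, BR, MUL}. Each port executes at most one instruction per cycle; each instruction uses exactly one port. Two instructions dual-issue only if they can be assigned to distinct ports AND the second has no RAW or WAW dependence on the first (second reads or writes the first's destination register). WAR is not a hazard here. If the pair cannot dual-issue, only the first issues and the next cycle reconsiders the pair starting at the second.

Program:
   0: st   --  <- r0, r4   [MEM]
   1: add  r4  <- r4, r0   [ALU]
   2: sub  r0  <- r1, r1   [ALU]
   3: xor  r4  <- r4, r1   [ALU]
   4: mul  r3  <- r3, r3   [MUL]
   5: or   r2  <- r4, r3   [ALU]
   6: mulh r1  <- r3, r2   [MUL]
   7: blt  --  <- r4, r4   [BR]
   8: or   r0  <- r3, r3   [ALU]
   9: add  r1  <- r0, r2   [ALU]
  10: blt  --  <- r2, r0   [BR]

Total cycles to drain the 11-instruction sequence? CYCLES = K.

0. st;add @i0/i1  | dual
1. sub;xor @i2/i3  | dual
2. mul @i4  | RAW r3
3. or @i5  | RAW r2
4. mulh @i6  | no-port MUL/BR
5. blt;or @i7/i8  | dual
6. add;blt @i9/i10  | dual

CYCLES = 7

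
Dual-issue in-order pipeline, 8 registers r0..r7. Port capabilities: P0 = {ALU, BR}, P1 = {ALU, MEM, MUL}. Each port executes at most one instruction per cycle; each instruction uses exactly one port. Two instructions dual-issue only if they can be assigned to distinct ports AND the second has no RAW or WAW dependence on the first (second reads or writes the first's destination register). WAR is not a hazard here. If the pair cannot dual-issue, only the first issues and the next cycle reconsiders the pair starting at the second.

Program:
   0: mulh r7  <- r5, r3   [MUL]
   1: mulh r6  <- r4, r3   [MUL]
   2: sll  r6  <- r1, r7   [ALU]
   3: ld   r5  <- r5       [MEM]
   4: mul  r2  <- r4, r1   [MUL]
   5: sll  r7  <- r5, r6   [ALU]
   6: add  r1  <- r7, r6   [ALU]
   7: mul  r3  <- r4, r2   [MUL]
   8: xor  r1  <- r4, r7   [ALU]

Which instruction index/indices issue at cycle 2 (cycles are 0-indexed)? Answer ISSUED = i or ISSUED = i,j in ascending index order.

#0 head=0: mulh i0 no-port MUL/MUL
#1 head=1: mulh i1 WAW r6
#2 head=2: sll;ld i2&i3 2-wide
#3 head=4: mul;sll i4&i5 2-wide
#4 head=6: add;mul i6&i7 2-wide
#5 head=8: xor i8 tail

ISSUED = 2,3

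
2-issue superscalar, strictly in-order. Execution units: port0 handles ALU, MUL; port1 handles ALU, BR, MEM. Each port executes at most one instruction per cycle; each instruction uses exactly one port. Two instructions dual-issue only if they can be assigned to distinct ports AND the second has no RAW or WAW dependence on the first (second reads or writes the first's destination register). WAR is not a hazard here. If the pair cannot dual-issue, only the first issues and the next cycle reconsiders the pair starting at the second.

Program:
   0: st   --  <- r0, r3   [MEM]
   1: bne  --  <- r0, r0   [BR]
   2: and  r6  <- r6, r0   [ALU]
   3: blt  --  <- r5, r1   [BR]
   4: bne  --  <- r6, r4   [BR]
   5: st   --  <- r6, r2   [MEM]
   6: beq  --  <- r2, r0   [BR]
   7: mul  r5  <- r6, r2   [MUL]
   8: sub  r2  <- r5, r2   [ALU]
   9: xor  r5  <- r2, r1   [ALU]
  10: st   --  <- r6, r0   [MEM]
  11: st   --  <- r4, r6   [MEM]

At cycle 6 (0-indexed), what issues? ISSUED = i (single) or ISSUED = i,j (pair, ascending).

#0 head=0: st.MEM i0 no-port MEM/BR
#1 head=1: bne.BR and.ALU i1&i2 pair
#2 head=3: blt.BR i3 no-port BR/BR
#3 head=4: bne.BR i4 no-port BR/MEM
#4 head=5: st.MEM i5 no-port MEM/BR
#5 head=6: beq.BR mul.MUL i6&i7 pair
#6 head=8: sub.ALU i8 RAW r2
#7 head=9: xor.ALU st.MEM i9&i10 pair
#8 head=11: st.MEM i11 tail

ISSUED = 8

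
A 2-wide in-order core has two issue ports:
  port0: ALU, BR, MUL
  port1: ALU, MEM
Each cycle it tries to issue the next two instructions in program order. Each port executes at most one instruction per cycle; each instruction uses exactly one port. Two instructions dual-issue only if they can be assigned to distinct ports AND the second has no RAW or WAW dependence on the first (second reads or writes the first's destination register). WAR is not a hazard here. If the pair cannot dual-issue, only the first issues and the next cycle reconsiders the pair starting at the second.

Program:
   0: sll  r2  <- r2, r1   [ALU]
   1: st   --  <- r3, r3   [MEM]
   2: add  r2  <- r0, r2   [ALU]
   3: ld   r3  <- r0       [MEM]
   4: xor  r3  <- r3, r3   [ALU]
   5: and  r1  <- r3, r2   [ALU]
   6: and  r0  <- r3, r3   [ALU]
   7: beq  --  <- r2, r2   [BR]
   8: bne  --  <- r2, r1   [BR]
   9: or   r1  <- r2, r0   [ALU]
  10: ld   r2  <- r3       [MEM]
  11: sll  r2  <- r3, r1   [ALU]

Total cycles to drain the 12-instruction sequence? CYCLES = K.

CYCLES = 8

c0: i0,i1 sll;st  2-wide
c1: i2,i3 add;ld  2-wide
c2: i4 xor  RAW r3
c3: i5,i6 and;and  2-wide
c4: i7 beq  no-port BR/BR
c5: i8,i9 bne;or  2-wide
c6: i10 ld  WAW r2
c7: i11 sll  tail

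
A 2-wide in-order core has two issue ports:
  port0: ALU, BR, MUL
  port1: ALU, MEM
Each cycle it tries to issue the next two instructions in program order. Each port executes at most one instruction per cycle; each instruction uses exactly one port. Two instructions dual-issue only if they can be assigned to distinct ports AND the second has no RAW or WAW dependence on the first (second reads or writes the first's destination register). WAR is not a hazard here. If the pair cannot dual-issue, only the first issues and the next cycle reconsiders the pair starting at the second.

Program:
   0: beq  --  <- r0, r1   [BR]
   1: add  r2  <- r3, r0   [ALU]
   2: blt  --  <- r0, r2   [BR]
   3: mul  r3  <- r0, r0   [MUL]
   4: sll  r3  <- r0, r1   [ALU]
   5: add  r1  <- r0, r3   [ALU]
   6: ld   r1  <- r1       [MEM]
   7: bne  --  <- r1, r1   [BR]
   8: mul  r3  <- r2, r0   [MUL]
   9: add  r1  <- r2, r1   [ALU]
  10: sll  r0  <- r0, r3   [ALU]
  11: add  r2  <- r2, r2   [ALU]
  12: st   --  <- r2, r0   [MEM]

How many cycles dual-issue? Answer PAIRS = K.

PAIRS = 3

t=0 i0&i1:beq.BR add.ALU ; 2-wide
t=1 i2:blt.BR ; no-port BR/MUL
t=2 i3:mul.MUL ; WAW r3
t=3 i4:sll.ALU ; RAW r3
t=4 i5:add.ALU ; RAW+WAW r1
t=5 i6:ld.MEM ; RAW r1
t=6 i7:bne.BR ; no-port BR/MUL
t=7 i8&i9:mul.MUL add.ALU ; 2-wide
t=8 i10&i11:sll.ALU add.ALU ; 2-wide
t=9 i12:st.MEM ; tail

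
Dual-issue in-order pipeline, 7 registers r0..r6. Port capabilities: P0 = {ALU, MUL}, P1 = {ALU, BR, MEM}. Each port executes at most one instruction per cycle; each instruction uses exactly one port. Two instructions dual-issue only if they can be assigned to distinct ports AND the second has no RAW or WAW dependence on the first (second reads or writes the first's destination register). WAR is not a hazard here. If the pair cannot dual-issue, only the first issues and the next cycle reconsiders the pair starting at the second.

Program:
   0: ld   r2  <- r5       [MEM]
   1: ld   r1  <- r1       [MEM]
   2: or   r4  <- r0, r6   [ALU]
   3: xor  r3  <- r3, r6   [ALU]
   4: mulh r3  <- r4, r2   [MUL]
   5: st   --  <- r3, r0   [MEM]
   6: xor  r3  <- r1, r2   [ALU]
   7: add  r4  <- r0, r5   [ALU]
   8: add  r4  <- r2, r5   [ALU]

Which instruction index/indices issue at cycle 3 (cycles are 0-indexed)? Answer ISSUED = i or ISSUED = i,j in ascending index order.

  cy0 -> i0 (ld.MEM) no-port MEM/MEM
  cy1 -> i1&i2 (ld.MEM+or.ALU) pair
  cy2 -> i3 (xor.ALU) WAW r3
  cy3 -> i4 (mulh.MUL) RAW r3
  cy4 -> i5&i6 (st.MEM+xor.ALU) pair
  cy5 -> i7 (add.ALU) WAW r4
  cy6 -> i8 (add.ALU) tail

ISSUED = 4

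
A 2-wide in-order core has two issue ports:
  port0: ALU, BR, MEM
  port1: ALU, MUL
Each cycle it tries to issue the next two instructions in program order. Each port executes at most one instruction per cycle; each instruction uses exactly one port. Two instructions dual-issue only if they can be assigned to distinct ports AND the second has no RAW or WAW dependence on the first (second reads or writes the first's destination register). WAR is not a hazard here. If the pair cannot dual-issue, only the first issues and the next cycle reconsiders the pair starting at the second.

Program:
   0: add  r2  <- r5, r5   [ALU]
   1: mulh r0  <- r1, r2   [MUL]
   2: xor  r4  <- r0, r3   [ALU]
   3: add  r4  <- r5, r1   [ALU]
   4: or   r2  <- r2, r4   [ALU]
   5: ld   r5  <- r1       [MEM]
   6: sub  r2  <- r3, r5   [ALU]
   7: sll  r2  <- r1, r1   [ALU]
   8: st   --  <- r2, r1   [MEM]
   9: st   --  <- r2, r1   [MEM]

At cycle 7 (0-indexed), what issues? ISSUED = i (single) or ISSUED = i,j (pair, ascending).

ISSUED = 8

[0] i0  add  -- RAW r2
[1] i1  mulh  -- RAW r0
[2] i2  xor  -- WAW r4
[3] i3  add  -- RAW r4
[4] i4,i5  or/ld  -- pair
[5] i6  sub  -- WAW r2
[6] i7  sll  -- RAW r2
[7] i8  st  -- no-port MEM/MEM
[8] i9  st  -- tail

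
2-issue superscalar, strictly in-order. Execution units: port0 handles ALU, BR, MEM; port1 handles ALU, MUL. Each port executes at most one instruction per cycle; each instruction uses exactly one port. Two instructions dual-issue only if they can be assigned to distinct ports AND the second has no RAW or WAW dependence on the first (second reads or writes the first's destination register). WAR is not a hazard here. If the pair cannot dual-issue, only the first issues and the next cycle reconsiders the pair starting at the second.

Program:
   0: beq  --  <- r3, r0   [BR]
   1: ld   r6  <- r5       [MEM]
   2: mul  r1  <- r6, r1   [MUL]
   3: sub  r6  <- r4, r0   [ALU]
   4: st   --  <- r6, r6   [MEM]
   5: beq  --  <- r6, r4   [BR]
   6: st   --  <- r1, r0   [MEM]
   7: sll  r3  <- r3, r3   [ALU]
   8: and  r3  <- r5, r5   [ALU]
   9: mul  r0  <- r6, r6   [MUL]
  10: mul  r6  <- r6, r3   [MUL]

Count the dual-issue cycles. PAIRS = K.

PAIRS = 3

  cy0 -> i0 (beq.BR) no-port BR/MEM
  cy1 -> i1 (ld.MEM) RAW r6
  cy2 -> i2,i3 (mul.MUL+sub.ALU) 2-wide
  cy3 -> i4 (st.MEM) no-port MEM/BR
  cy4 -> i5 (beq.BR) no-port BR/MEM
  cy5 -> i6,i7 (st.MEM+sll.ALU) 2-wide
  cy6 -> i8,i9 (and.ALU+mul.MUL) 2-wide
  cy7 -> i10 (mul.MUL) tail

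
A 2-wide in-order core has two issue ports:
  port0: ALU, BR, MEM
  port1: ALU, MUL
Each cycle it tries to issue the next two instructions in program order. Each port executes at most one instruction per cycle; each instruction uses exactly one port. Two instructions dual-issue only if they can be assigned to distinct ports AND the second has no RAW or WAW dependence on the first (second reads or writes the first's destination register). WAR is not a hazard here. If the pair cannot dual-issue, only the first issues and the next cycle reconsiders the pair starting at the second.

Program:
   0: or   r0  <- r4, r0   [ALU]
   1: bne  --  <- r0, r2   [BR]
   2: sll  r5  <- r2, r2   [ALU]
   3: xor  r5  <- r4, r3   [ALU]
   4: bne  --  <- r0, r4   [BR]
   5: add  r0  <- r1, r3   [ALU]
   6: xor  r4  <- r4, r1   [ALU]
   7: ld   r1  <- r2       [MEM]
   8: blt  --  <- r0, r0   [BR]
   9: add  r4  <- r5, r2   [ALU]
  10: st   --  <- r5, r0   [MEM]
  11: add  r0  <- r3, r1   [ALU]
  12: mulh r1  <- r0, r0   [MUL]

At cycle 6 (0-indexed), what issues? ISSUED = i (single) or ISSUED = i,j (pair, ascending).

ISSUED = 10,11

t=0 i0:or ; RAW r0
t=1 i1/i2:bne sll ; pair
t=2 i3/i4:xor bne ; pair
t=3 i5/i6:add xor ; pair
t=4 i7:ld ; no-port MEM/BR
t=5 i8/i9:blt add ; pair
t=6 i10/i11:st add ; pair
t=7 i12:mulh ; tail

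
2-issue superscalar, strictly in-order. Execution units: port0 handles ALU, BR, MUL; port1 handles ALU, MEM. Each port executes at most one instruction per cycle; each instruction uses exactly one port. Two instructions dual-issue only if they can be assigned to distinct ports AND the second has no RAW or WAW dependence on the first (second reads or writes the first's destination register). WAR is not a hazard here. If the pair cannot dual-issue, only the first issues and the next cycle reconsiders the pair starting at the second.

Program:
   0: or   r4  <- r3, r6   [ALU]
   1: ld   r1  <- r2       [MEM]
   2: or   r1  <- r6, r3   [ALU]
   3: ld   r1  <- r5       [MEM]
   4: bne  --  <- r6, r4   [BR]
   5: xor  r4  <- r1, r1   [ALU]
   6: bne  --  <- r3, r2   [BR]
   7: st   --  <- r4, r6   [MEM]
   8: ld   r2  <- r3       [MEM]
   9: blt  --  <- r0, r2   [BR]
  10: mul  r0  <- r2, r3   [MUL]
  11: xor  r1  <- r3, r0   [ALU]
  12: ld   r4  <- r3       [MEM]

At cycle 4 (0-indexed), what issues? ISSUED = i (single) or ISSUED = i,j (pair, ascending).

t=0 i0&i1:or.ALU+ld.MEM ; 2-wide
t=1 i2:or.ALU ; WAW r1
t=2 i3&i4:ld.MEM+bne.BR ; 2-wide
t=3 i5&i6:xor.ALU+bne.BR ; 2-wide
t=4 i7:st.MEM ; no-port MEM/MEM
t=5 i8:ld.MEM ; RAW r2
t=6 i9:blt.BR ; no-port BR/MUL
t=7 i10:mul.MUL ; RAW r0
t=8 i11&i12:xor.ALU+ld.MEM ; 2-wide

ISSUED = 7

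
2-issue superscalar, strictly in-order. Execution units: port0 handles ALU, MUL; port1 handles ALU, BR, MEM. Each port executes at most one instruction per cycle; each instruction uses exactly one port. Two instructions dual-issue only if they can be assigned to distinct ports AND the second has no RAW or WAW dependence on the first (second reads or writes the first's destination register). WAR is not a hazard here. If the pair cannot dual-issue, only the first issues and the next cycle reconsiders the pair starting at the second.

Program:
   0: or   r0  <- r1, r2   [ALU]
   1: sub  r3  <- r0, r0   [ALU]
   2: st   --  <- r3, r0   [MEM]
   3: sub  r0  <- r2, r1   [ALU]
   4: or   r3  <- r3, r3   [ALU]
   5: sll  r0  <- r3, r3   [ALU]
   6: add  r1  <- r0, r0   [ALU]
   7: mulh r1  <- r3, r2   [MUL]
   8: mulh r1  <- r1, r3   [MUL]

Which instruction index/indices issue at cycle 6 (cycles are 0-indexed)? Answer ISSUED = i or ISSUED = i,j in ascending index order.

ISSUED = 7

  cy0 -> i0 (or.ALU) RAW r0
  cy1 -> i1 (sub.ALU) RAW r3
  cy2 -> i2+i3 (st.MEM+sub.ALU) dual
  cy3 -> i4 (or.ALU) RAW r3
  cy4 -> i5 (sll.ALU) RAW r0
  cy5 -> i6 (add.ALU) WAW r1
  cy6 -> i7 (mulh.MUL) no-port MUL/MUL
  cy7 -> i8 (mulh.MUL) tail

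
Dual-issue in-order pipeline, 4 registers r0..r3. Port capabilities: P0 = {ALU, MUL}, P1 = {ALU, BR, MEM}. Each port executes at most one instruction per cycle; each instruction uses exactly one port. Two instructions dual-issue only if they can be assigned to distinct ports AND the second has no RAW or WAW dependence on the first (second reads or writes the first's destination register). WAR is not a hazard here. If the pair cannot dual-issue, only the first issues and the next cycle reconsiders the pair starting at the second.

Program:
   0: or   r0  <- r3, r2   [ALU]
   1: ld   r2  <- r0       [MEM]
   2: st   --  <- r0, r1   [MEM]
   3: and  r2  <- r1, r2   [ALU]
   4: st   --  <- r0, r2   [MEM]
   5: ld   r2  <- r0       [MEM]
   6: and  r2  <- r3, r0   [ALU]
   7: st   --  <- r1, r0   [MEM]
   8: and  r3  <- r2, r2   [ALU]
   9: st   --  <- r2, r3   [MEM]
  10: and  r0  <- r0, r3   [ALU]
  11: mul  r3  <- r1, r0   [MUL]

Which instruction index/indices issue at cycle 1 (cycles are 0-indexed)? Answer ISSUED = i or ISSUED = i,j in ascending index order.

t=0 i0:or.ALU ; RAW r0
t=1 i1:ld.MEM ; no-port MEM/MEM
t=2 i2+i3:st.MEM+and.ALU ; pair
t=3 i4:st.MEM ; no-port MEM/MEM
t=4 i5:ld.MEM ; WAW r2
t=5 i6+i7:and.ALU+st.MEM ; pair
t=6 i8:and.ALU ; RAW r3
t=7 i9+i10:st.MEM+and.ALU ; pair
t=8 i11:mul.MUL ; tail

ISSUED = 1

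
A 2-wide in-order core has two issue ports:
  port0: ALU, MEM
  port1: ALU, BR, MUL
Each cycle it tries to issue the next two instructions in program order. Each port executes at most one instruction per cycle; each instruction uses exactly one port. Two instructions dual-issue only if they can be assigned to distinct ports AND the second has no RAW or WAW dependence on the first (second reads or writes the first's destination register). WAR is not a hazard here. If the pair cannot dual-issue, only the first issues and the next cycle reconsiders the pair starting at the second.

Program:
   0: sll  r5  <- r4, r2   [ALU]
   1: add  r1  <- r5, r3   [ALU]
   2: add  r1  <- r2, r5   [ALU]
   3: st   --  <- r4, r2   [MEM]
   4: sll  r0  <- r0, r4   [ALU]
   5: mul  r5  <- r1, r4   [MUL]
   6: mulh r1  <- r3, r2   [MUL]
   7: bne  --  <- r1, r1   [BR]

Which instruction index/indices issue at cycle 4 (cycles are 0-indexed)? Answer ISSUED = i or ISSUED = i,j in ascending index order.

  cy0 -> i0 (sll.ALU) RAW r5
  cy1 -> i1 (add.ALU) WAW r1
  cy2 -> i2,i3 (add.ALU st.MEM) pair
  cy3 -> i4,i5 (sll.ALU mul.MUL) pair
  cy4 -> i6 (mulh.MUL) no-port MUL/BR
  cy5 -> i7 (bne.BR) tail

ISSUED = 6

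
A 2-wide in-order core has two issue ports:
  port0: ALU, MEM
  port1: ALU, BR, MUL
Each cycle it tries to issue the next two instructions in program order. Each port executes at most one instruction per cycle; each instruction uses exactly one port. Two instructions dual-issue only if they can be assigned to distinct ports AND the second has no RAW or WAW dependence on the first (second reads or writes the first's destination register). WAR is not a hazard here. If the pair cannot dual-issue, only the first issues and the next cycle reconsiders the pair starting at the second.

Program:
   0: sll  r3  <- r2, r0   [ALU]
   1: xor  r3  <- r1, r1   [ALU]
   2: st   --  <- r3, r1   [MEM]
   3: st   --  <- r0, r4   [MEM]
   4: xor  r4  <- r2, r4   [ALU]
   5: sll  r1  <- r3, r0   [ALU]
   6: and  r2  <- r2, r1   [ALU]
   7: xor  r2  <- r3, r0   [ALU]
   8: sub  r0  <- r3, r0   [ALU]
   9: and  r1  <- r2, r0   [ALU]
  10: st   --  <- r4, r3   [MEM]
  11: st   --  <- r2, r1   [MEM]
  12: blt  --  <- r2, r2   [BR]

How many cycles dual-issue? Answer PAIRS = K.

c0: i0 sll  WAW r3
c1: i1 xor  RAW r3
c2: i2 st  no-port MEM/MEM
c3: i3/i4 st/xor  pair
c4: i5 sll  RAW r1
c5: i6 and  WAW r2
c6: i7/i8 xor/sub  pair
c7: i9/i10 and/st  pair
c8: i11/i12 st/blt  pair

PAIRS = 4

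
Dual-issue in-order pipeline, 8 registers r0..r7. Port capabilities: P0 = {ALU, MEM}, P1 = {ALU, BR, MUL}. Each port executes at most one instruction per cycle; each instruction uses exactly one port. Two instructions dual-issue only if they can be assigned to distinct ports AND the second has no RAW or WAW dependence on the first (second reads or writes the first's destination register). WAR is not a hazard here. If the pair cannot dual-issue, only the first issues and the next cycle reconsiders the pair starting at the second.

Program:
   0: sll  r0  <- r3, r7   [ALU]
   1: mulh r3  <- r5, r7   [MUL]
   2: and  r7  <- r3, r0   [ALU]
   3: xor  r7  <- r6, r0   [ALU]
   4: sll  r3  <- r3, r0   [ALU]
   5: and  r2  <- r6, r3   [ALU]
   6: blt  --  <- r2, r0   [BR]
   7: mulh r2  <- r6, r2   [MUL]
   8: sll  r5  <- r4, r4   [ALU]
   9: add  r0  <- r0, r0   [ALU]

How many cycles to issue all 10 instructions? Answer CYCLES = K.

#0 head=0: sll mulh i0,i1 2-wide
#1 head=2: and i2 WAW r7
#2 head=3: xor sll i3,i4 2-wide
#3 head=5: and i5 RAW r2
#4 head=6: blt i6 no-port BR/MUL
#5 head=7: mulh sll i7,i8 2-wide
#6 head=9: add i9 tail

CYCLES = 7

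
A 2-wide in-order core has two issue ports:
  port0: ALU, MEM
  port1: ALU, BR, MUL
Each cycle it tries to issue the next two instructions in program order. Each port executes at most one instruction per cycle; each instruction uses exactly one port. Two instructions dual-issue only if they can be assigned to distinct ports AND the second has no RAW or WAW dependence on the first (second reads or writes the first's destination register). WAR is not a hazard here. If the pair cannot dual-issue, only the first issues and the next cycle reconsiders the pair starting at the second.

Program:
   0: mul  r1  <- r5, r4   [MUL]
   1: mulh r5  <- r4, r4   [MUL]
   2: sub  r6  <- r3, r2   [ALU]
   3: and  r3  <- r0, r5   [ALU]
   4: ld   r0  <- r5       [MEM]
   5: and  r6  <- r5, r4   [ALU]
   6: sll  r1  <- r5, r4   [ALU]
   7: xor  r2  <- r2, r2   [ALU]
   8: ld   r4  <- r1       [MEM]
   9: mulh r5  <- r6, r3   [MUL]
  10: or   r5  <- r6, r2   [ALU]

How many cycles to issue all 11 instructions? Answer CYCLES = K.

0. mul.MUL @i0  | no-port MUL/MUL
1. mulh.MUL+sub.ALU @i1+i2  | dual
2. and.ALU+ld.MEM @i3+i4  | dual
3. and.ALU+sll.ALU @i5+i6  | dual
4. xor.ALU+ld.MEM @i7+i8  | dual
5. mulh.MUL @i9  | WAW r5
6. or.ALU @i10  | tail

CYCLES = 7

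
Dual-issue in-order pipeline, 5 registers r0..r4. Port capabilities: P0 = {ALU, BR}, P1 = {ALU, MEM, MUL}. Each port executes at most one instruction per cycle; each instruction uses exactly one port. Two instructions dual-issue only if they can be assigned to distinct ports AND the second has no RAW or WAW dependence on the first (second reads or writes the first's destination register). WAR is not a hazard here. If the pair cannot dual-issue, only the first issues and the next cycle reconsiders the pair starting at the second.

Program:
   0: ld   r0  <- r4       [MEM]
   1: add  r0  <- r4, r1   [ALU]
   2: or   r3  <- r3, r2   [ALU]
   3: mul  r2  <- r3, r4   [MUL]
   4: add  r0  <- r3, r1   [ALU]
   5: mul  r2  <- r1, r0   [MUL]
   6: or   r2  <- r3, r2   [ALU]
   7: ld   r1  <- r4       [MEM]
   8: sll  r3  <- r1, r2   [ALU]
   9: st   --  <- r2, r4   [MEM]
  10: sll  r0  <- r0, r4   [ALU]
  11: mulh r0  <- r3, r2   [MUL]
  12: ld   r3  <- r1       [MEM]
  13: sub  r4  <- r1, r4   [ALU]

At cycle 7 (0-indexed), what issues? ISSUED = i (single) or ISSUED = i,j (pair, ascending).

ISSUED = 11

#0 head=0: ld.MEM i0 WAW r0
#1 head=1: add.ALU or.ALU i1,i2 pair
#2 head=3: mul.MUL add.ALU i3,i4 pair
#3 head=5: mul.MUL i5 RAW+WAW r2
#4 head=6: or.ALU ld.MEM i6,i7 pair
#5 head=8: sll.ALU st.MEM i8,i9 pair
#6 head=10: sll.ALU i10 WAW r0
#7 head=11: mulh.MUL i11 no-port MUL/MEM
#8 head=12: ld.MEM sub.ALU i12,i13 pair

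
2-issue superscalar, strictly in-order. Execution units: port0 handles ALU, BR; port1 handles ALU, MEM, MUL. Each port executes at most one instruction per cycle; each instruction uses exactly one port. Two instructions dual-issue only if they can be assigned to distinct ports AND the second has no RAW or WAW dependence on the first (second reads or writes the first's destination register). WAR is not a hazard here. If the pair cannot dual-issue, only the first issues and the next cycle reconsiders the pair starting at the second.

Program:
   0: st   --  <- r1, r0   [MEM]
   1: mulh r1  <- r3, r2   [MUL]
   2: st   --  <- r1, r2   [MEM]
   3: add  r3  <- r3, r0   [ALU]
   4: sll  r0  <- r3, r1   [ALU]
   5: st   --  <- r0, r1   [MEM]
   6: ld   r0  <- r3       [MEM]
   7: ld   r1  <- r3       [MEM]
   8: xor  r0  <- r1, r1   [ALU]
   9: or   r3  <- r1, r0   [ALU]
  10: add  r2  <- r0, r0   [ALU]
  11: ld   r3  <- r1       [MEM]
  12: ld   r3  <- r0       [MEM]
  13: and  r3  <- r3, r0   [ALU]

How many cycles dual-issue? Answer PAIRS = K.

PAIRS = 2

t=0 i0:st.MEM ; no-port MEM/MUL
t=1 i1:mulh.MUL ; no-port MUL/MEM
t=2 i2,i3:st.MEM+add.ALU ; pair
t=3 i4:sll.ALU ; RAW r0
t=4 i5:st.MEM ; no-port MEM/MEM
t=5 i6:ld.MEM ; no-port MEM/MEM
t=6 i7:ld.MEM ; RAW r1
t=7 i8:xor.ALU ; RAW r0
t=8 i9,i10:or.ALU+add.ALU ; pair
t=9 i11:ld.MEM ; no-port MEM/MEM
t=10 i12:ld.MEM ; RAW+WAW r3
t=11 i13:and.ALU ; tail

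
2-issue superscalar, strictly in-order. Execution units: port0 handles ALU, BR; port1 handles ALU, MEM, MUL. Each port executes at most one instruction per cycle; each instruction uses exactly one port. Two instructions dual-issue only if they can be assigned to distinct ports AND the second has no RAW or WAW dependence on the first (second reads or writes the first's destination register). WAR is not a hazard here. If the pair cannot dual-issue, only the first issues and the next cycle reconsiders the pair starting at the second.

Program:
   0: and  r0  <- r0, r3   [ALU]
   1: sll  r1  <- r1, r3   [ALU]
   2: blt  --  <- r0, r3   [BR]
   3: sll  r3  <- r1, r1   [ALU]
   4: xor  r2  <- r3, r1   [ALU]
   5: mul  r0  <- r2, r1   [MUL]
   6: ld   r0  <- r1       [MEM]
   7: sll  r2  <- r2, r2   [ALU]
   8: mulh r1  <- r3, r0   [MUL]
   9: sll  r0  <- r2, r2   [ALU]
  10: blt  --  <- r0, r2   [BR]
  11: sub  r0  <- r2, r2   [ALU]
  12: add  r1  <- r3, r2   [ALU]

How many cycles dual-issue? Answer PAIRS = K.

PAIRS = 5

t=0 i0/i1:and sll ; pair
t=1 i2/i3:blt sll ; pair
t=2 i4:xor ; RAW r2
t=3 i5:mul ; no-port MUL/MEM
t=4 i6/i7:ld sll ; pair
t=5 i8/i9:mulh sll ; pair
t=6 i10/i11:blt sub ; pair
t=7 i12:add ; tail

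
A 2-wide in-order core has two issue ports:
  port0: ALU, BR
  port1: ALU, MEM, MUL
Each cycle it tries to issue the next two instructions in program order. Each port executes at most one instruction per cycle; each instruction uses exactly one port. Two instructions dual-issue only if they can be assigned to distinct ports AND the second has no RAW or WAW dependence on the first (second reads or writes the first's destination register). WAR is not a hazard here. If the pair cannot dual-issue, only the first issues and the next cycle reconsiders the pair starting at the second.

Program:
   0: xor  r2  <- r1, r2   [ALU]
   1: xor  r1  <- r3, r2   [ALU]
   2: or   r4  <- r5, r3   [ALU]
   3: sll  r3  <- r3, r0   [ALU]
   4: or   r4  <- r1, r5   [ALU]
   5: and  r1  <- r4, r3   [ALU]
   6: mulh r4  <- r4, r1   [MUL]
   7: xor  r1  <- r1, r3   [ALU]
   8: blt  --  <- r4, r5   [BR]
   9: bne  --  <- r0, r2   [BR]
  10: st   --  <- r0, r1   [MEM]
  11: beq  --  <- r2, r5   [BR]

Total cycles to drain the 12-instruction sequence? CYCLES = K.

CYCLES = 8

c0: i0 xor.ALU  RAW r2
c1: i1&i2 xor.ALU;or.ALU  dual
c2: i3&i4 sll.ALU;or.ALU  dual
c3: i5 and.ALU  RAW r1
c4: i6&i7 mulh.MUL;xor.ALU  dual
c5: i8 blt.BR  no-port BR/BR
c6: i9&i10 bne.BR;st.MEM  dual
c7: i11 beq.BR  tail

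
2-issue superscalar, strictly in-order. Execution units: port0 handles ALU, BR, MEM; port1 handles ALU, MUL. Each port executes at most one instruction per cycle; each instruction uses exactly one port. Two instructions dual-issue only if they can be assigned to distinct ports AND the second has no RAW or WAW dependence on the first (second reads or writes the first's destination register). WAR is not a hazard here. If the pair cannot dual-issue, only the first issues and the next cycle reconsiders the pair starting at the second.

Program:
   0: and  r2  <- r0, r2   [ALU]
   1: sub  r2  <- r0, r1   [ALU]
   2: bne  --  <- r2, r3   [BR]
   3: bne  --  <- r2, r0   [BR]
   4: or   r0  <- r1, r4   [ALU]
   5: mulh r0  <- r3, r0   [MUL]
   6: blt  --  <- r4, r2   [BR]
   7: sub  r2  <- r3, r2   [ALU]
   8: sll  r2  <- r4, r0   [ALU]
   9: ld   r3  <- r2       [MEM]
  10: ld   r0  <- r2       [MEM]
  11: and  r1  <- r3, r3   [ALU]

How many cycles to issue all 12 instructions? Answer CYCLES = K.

  cy0 -> i0 (and.ALU) WAW r2
  cy1 -> i1 (sub.ALU) RAW r2
  cy2 -> i2 (bne.BR) no-port BR/BR
  cy3 -> i3+i4 (bne.BR/or.ALU) 2-wide
  cy4 -> i5+i6 (mulh.MUL/blt.BR) 2-wide
  cy5 -> i7 (sub.ALU) WAW r2
  cy6 -> i8 (sll.ALU) RAW r2
  cy7 -> i9 (ld.MEM) no-port MEM/MEM
  cy8 -> i10+i11 (ld.MEM/and.ALU) 2-wide

CYCLES = 9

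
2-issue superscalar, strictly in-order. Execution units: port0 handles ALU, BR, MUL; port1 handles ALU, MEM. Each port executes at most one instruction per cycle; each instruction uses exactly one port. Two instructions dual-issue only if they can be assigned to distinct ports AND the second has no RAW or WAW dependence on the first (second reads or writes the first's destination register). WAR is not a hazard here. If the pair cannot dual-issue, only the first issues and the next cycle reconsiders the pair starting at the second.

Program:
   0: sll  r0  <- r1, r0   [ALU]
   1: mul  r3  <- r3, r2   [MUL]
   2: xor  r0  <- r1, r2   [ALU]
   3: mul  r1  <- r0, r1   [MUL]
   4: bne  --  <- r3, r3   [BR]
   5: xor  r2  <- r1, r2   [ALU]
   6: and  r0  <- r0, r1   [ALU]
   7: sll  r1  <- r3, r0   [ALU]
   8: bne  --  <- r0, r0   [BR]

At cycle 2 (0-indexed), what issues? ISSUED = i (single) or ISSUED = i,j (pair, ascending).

[0] i0/i1  sll mul  -- 2-wide
[1] i2  xor  -- RAW r0
[2] i3  mul  -- no-port MUL/BR
[3] i4/i5  bne xor  -- 2-wide
[4] i6  and  -- RAW r0
[5] i7/i8  sll bne  -- 2-wide

ISSUED = 3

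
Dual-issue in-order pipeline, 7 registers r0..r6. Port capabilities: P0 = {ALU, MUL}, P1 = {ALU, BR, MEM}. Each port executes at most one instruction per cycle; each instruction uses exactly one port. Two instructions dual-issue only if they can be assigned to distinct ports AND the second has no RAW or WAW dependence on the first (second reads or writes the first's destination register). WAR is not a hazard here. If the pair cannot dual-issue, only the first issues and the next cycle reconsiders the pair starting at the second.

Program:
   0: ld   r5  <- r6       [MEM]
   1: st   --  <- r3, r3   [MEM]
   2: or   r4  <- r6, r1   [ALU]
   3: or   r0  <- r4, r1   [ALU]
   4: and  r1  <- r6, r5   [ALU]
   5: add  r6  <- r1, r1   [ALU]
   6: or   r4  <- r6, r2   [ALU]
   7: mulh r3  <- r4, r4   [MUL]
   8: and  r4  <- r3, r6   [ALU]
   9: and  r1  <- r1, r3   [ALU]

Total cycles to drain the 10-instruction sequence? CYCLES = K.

CYCLES = 7

0. ld.MEM @i0  | no-port MEM/MEM
1. st.MEM;or.ALU @i1/i2  | 2-wide
2. or.ALU;and.ALU @i3/i4  | 2-wide
3. add.ALU @i5  | RAW r6
4. or.ALU @i6  | RAW r4
5. mulh.MUL @i7  | RAW r3
6. and.ALU;and.ALU @i8/i9  | 2-wide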